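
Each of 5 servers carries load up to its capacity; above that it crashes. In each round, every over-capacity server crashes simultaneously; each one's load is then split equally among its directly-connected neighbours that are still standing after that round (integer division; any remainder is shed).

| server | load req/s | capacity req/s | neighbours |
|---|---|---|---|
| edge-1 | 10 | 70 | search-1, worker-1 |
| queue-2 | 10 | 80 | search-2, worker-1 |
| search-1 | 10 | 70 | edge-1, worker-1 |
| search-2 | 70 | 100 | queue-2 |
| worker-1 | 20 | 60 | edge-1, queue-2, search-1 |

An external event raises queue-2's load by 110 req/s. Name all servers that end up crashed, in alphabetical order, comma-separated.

queue-2, search-2, worker-1

Round 1 — queue-2 at 120 > 80. queue-2 crashes.
  queue-2 sheds 120 req/s to search-2, worker-1: 60 each.
    search-2: 70+60 = 130 > 100
    worker-1: 20+60 = 80 > 60
Round 2 — search-2, worker-1 crash.
  search-2 sheds 130 req/s: no online neighbours, lost.
  worker-1 sheds 80 req/s to edge-1, search-1: 40 each.
    edge-1: 10+40 = 50 ≤ 70
    search-1: 10+40 = 50 ≤ 70
No further crashes.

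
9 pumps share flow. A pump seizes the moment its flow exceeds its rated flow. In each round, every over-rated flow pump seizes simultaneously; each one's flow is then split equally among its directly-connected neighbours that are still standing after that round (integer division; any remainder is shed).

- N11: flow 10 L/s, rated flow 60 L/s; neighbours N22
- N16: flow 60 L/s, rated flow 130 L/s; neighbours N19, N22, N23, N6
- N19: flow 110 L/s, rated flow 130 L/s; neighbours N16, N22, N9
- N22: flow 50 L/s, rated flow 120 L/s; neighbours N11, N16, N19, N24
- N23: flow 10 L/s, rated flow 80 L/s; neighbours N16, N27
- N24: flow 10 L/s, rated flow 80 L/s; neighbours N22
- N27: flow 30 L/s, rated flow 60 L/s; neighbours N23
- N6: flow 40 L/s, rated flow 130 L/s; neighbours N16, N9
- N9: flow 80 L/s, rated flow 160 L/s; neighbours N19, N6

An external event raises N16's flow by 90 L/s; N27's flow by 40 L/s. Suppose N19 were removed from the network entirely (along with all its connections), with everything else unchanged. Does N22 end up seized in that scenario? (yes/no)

no

With N19 removed:
Round 1 — N16 at 150 > 130; N27 at 70 > 60. N16, N27 seize.
  N16 sheds 150 L/s to N22, N23, N6: 50 each.
    N22: 50+50 = 100 ≤ 120
    N23: 10+50 = 60 ≤ 80
    N6: 40+50 = 90 ≤ 130
  N27 sheds 70 L/s to N23: 70 each.
    N23: 60+70 = 130 > 80
Round 2 — N23 seizes.
  N23 sheds 130 L/s: no online neighbours, lost.
No further seizures.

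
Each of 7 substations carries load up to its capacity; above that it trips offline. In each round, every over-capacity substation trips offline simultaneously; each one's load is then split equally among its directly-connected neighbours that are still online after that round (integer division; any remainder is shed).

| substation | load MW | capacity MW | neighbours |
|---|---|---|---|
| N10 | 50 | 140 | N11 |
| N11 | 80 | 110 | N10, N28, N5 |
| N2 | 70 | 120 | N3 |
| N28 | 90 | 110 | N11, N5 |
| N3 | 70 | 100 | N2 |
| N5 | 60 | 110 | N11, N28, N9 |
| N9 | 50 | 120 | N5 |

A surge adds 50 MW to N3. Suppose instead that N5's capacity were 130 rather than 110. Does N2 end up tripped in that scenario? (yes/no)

yes

With N5's capacity at 130:
Round 1 — N3 at 120 > 100. N3 trips offline.
  N3 sheds 120 MW to N2: 120 each.
    N2: 70+120 = 190 > 120
Round 2 — N2 trips offline.
  N2 sheds 190 MW: no online neighbours, lost.
No further trips.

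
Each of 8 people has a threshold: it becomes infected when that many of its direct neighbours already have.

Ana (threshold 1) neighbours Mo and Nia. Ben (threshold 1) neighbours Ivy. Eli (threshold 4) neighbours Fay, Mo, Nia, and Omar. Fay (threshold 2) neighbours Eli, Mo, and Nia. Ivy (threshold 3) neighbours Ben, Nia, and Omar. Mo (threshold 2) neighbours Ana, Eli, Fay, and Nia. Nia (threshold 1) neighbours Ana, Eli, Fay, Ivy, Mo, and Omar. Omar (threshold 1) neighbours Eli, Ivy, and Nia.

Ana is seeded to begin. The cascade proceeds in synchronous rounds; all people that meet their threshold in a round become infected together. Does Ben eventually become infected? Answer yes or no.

no

Round 1 — Ana becomes infected (initial).
Round 2 — checking thresholds:
  Mo: 1 of 4 neighbours < 2, not yet.
  Nia: 1 of 6 neighbours ≥ 1, becomes infected.
Round 3 — checking thresholds:
  Eli: 1 of 4 neighbours < 4, not yet.
  Fay: 1 of 3 neighbours < 2, not yet.
  Ivy: 1 of 3 neighbours < 3, not yet.
  Mo: 2 of 4 neighbours ≥ 2, becomes infected.
  Omar: 1 of 3 neighbours ≥ 1, becomes infected.
Round 4 — checking thresholds:
  Eli: 3 of 4 neighbours < 4, not yet.
  Fay: 2 of 3 neighbours ≥ 2, becomes infected.
  Ivy: 2 of 3 neighbours < 3, not yet.
Round 5 — checking thresholds:
  Eli: 4 of 4 neighbours ≥ 4, becomes infected.
  Ivy: 2 of 3 neighbours < 3, not yet.
Round 6 — no new infections; cascade stops.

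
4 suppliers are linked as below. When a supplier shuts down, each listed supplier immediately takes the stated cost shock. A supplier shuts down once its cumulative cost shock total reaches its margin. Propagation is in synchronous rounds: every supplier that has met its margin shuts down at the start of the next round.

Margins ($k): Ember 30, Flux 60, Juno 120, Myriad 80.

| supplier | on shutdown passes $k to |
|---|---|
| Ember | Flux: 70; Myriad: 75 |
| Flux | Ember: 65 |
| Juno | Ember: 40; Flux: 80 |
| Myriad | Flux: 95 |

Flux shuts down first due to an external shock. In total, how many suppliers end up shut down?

Round 1 — Flux shuts down (initial).
  Ember: +65 → 65 ≥ 30
Round 2 — Ember shuts down.
  Myriad: +75 → 75 < 80
No further shutdowns.

2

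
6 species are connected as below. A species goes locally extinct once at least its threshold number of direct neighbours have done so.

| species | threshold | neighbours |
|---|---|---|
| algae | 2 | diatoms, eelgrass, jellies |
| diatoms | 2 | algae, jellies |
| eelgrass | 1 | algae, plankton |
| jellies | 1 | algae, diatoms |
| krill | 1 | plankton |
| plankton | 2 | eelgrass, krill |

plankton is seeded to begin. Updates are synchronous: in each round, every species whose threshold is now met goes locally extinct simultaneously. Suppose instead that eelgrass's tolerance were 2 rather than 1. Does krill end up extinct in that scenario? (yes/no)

yes

With eelgrass's tolerance at 2:
Round 1 — plankton goes locally extinct (initial).
Round 2 — checking thresholds:
  eelgrass: 1 of 2 neighbours < 2, not yet.
  krill: 1 of 1 neighbours ≥ 1, goes locally extinct.
Round 3 — no new extinctions; cascade stops.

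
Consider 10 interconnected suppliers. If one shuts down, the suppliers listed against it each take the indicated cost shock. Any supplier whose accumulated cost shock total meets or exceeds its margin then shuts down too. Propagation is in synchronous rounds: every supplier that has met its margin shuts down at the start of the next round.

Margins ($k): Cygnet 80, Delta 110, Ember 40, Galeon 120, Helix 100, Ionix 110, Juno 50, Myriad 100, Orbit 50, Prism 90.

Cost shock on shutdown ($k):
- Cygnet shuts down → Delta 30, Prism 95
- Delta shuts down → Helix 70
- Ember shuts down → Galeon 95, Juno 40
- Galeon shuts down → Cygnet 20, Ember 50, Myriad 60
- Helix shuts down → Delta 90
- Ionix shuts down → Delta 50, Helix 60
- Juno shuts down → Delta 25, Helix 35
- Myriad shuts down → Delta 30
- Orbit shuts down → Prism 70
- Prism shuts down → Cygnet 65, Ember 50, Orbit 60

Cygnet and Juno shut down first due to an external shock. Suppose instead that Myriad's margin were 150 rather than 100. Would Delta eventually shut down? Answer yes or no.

no

With Myriad's margin at 150:
Round 1 — Cygnet, Juno shut down (initial).
  Delta: +30+25 → 55 < 110
  Helix: +35 → 35 < 100
  Prism: +95 → 95 ≥ 90
Round 2 — Prism shuts down.
  Ember: +50 → 50 ≥ 40
  Orbit: +60 → 60 ≥ 50
Round 3 — Ember, Orbit shut down.
  Galeon: +95 → 95 < 120
No further shutdowns.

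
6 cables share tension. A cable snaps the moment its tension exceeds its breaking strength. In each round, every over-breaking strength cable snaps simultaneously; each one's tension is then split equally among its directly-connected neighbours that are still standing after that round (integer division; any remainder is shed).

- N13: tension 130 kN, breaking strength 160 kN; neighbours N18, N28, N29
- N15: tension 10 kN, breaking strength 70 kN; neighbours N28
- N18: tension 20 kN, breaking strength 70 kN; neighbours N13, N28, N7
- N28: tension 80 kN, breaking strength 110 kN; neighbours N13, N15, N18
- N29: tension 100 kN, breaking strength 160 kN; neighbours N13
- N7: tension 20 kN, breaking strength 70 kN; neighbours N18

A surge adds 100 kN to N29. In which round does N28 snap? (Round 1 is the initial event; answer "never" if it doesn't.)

Round 1 — N29 at 200 > 160. N29 snaps.
  N29 sheds 200 kN to N13: 200 each.
    N13: 130+200 = 330 > 160
Round 2 — N13 snaps.
  N13 sheds 330 kN to N18, N28: 165 each.
    N18: 20+165 = 185 > 70
    N28: 80+165 = 245 > 110
Round 3 — N18, N28 snap.
  N18 sheds 185 kN to N7: 185 each.
    N7: 20+185 = 205 > 70
  N28 sheds 245 kN to N15: 245 each.
    N15: 10+245 = 255 > 70
Round 4 — N15, N7 snap.
  N15 sheds 255 kN: no online neighbours, lost.
  N7 sheds 205 kN: no online neighbours, lost.
No further breaks.

3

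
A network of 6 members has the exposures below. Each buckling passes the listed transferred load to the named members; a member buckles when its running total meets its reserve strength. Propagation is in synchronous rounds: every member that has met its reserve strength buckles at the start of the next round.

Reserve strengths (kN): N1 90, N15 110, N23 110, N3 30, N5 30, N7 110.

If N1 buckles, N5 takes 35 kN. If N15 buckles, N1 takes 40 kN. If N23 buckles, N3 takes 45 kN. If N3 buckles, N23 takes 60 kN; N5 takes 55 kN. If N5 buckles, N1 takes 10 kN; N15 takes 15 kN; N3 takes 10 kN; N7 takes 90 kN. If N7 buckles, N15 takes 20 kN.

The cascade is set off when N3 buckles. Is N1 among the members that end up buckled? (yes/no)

no

Round 1 — N3 buckles (initial).
  N23: +60 → 60 < 110
  N5: +55 → 55 ≥ 30
Round 2 — N5 buckles.
  N1: +10 → 10 < 90
  N15: +15 → 15 < 110
  N7: +90 → 90 < 110
No further bucklings.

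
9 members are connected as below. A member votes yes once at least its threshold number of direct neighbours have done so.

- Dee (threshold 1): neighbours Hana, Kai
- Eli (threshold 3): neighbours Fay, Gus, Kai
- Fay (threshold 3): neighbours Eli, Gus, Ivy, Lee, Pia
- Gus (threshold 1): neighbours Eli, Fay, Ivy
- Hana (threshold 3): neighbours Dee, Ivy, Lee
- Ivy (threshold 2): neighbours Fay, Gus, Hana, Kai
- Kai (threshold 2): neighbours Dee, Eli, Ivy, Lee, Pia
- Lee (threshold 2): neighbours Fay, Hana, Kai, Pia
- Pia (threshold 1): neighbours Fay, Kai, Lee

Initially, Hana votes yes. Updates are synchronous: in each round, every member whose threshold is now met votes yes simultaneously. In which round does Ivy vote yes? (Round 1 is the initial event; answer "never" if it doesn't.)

never

Round 1 — Hana votes yes (initial).
Round 2 — checking thresholds:
  Dee: 1 of 2 neighbours ≥ 1, votes yes.
  Ivy: 1 of 4 neighbours < 2, not yet.
  Lee: 1 of 4 neighbours < 2, not yet.
Round 3 — no new yes votes; cascade stops.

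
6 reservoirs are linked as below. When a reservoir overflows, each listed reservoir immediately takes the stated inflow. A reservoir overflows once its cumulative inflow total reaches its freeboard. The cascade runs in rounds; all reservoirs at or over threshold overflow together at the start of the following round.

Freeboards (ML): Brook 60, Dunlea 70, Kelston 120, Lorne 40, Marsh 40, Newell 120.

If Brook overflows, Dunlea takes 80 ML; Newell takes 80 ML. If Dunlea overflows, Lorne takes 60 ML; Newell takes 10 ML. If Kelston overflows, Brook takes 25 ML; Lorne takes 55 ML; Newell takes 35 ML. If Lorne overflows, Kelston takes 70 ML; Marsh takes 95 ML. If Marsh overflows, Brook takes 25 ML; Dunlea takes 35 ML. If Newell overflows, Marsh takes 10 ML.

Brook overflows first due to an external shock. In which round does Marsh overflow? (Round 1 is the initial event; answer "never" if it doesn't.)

Round 1 — Brook overflows (initial).
  Dunlea: +80 → 80 ≥ 70
  Newell: +80 → 80 < 120
Round 2 — Dunlea overflows.
  Lorne: +60 → 60 ≥ 40
  Newell: +10 → 90 < 120
Round 3 — Lorne overflows.
  Kelston: +70 → 70 < 120
  Marsh: +95 → 95 ≥ 40
Round 4 — Marsh overflows.
No further overflows.

4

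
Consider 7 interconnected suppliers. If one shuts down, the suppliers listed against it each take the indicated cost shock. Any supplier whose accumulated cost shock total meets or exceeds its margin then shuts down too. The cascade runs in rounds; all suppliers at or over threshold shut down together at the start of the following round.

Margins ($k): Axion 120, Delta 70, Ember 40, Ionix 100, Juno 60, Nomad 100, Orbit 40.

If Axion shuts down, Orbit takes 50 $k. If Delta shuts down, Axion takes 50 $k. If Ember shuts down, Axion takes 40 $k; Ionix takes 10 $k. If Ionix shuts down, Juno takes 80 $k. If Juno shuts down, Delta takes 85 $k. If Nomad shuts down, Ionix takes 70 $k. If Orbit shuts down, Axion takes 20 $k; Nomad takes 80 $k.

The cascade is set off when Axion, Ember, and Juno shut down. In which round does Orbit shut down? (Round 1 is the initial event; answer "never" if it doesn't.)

Round 1 — Axion, Ember, Juno shut down (initial).
  Delta: +85 → 85 ≥ 70
  Ionix: +10 → 10 < 100
  Orbit: +50 → 50 ≥ 40
Round 2 — Delta, Orbit shut down.
  Nomad: +80 → 80 < 100
No further shutdowns.

2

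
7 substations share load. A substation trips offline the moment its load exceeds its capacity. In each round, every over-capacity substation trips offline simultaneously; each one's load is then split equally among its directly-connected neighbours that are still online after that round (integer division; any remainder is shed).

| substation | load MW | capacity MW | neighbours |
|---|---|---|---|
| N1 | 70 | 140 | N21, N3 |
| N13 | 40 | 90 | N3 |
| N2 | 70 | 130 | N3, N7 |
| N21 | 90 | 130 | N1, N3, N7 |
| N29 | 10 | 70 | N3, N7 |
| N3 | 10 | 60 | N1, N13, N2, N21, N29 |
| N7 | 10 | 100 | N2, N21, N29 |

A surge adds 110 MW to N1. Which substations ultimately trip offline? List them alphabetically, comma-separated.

Round 1 — N1 at 180 > 140. N1 trips offline.
  N1 sheds 180 MW to N21, N3: 90 each.
    N21: 90+90 = 180 > 130
    N3: 10+90 = 100 > 60
Round 2 — N21, N3 trip offline.
  N21 sheds 180 MW to N7: 180 each.
    N7: 10+180 = 190 > 100
  N3 sheds 100 MW to N13, N2, N29: 33 each (1 lost).
    N13: 40+33 = 73 ≤ 90
    N2: 70+33 = 103 ≤ 130
    N29: 10+33 = 43 ≤ 70
Round 3 — N7 trips offline.
  N7 sheds 190 MW to N2, N29: 95 each.
    N2: 103+95 = 198 > 130
    N29: 43+95 = 138 > 70
Round 4 — N2, N29 trip offline.
  N2 sheds 198 MW: no online neighbours, lost.
  N29 sheds 138 MW: no online neighbours, lost.
No further trips.

N1, N2, N21, N29, N3, N7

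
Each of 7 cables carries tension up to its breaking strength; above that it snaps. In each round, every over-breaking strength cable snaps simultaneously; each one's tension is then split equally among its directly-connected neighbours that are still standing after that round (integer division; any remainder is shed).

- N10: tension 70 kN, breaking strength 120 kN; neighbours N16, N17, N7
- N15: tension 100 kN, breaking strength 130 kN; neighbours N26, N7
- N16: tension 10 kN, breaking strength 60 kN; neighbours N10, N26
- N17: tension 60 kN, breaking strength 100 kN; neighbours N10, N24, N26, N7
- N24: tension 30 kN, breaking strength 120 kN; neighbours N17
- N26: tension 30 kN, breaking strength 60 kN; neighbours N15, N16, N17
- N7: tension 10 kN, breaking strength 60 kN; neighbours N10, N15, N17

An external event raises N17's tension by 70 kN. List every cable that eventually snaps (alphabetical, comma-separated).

Round 1 — N17 at 130 > 100. N17 snaps.
  N17 sheds 130 kN to N10, N24, N26, N7: 32 each (2 lost).
    N10: 70+32 = 102 ≤ 120
    N24: 30+32 = 62 ≤ 120
    N26: 30+32 = 62 > 60
    N7: 10+32 = 42 ≤ 60
Round 2 — N26 snaps.
  N26 sheds 62 kN to N15, N16: 31 each.
    N15: 100+31 = 131 > 130
    N16: 10+31 = 41 ≤ 60
Round 3 — N15 snaps.
  N15 sheds 131 kN to N7: 131 each.
    N7: 42+131 = 173 > 60
Round 4 — N7 snaps.
  N7 sheds 173 kN to N10: 173 each.
    N10: 102+173 = 275 > 120
Round 5 — N10 snaps.
  N10 sheds 275 kN to N16: 275 each.
    N16: 41+275 = 316 > 60
Round 6 — N16 snaps.
  N16 sheds 316 kN: no online neighbours, lost.
No further breaks.

N10, N15, N16, N17, N26, N7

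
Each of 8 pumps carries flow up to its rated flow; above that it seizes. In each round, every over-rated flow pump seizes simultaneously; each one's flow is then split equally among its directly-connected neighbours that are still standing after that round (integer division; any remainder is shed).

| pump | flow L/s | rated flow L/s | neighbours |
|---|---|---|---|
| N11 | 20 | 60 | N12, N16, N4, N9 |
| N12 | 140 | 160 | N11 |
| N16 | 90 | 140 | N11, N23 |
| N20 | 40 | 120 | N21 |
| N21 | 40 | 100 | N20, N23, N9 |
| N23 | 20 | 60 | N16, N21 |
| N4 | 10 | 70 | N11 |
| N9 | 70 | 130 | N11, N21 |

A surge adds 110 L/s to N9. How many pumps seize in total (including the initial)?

Round 1 — N9 at 180 > 130. N9 seizes.
  N9 sheds 180 L/s to N11, N21: 90 each.
    N11: 20+90 = 110 > 60
    N21: 40+90 = 130 > 100
Round 2 — N11, N21 seize.
  N11 sheds 110 L/s to N12, N16, N4: 36 each (2 lost).
    N12: 140+36 = 176 > 160
    N16: 90+36 = 126 ≤ 140
    N4: 10+36 = 46 ≤ 70
  N21 sheds 130 L/s to N20, N23: 65 each.
    N20: 40+65 = 105 ≤ 120
    N23: 20+65 = 85 > 60
Round 3 — N12, N23 seize.
  N12 sheds 176 L/s: no online neighbours, lost.
  N23 sheds 85 L/s to N16: 85 each.
    N16: 126+85 = 211 > 140
Round 4 — N16 seizes.
  N16 sheds 211 L/s: no online neighbours, lost.
No further seizures.

6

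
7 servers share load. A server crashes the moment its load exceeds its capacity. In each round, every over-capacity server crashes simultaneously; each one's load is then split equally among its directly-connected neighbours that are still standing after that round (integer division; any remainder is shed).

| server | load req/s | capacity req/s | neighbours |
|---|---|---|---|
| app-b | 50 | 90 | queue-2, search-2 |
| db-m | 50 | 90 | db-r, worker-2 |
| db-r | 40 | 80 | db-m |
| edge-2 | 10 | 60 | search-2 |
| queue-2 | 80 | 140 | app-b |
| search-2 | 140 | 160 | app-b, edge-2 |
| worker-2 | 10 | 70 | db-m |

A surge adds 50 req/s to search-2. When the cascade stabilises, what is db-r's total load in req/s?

Round 1 — search-2 at 190 > 160. search-2 crashes.
  search-2 sheds 190 req/s to app-b, edge-2: 95 each.
    app-b: 50+95 = 145 > 90
    edge-2: 10+95 = 105 > 60
Round 2 — app-b, edge-2 crash.
  app-b sheds 145 req/s to queue-2: 145 each.
    queue-2: 80+145 = 225 > 140
  edge-2 sheds 105 req/s: no online neighbours, lost.
Round 3 — queue-2 crashes.
  queue-2 sheds 225 req/s: no online neighbours, lost.
No further crashes.

40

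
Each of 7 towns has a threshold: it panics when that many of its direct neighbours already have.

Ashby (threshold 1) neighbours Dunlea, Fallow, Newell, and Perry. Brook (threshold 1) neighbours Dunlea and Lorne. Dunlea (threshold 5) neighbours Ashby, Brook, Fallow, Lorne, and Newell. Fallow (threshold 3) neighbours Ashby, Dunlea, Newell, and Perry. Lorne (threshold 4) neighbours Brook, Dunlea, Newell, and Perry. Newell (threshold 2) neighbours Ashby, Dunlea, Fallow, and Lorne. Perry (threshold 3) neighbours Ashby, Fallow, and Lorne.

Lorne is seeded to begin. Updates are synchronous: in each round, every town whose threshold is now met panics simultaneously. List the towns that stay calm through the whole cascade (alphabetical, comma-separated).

Ashby, Dunlea, Fallow, Newell, Perry

Round 1 — Lorne panics (initial).
Round 2 — checking thresholds:
  Brook: 1 of 2 neighbours ≥ 1, panics.
  Dunlea: 1 of 5 neighbours < 5, not yet.
  Newell: 1 of 4 neighbours < 2, not yet.
  Perry: 1 of 3 neighbours < 3, not yet.
Round 3 — no new panics; cascade stops.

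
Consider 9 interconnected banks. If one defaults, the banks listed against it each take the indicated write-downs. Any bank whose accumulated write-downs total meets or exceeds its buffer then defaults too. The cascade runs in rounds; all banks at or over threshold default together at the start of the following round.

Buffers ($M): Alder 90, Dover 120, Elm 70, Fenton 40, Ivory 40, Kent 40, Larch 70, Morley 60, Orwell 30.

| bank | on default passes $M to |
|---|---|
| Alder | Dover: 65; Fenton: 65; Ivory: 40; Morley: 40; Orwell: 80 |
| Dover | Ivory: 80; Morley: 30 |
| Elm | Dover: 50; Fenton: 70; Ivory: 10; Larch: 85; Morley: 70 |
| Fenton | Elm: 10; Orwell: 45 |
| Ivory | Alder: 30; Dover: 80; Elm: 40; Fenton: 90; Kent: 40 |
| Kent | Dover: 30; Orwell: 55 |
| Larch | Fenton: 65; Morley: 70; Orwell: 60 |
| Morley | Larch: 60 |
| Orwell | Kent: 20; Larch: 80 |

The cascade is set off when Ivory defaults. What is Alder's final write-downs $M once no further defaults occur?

Round 1 — Ivory defaults (initial).
  Alder: +30 → 30 < 90
  Dover: +80 → 80 < 120
  Elm: +40 → 40 < 70
  Fenton: +90 → 90 ≥ 40
  Kent: +40 → 40 ≥ 40
Round 2 — Fenton, Kent default.
  Dover: +30 → 110 < 120
  Elm: +10 → 50 < 70
  Orwell: +45+55 → 100 ≥ 30
Round 3 — Orwell defaults.
  Larch: +80 → 80 ≥ 70
Round 4 — Larch defaults.
  Morley: +70 → 70 ≥ 60
Round 5 — Morley defaults.
No further defaults.

30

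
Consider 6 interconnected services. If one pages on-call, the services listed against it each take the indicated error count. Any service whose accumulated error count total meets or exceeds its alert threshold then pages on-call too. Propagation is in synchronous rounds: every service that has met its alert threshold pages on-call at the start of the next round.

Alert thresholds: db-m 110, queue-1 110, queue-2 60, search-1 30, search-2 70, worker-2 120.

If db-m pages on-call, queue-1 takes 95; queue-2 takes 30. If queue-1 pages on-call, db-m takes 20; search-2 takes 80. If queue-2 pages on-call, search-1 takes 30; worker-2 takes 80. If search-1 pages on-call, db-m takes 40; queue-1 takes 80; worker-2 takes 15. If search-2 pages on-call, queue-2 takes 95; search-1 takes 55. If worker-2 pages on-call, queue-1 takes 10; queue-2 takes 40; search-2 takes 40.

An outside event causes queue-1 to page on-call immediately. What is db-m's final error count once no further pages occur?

Round 1 — queue-1 pages on-call (initial).
  db-m: +20 → 20 < 110
  search-2: +80 → 80 ≥ 70
Round 2 — search-2 pages on-call.
  queue-2: +95 → 95 ≥ 60
  search-1: +55 → 55 ≥ 30
Round 3 — queue-2, search-1 page on-call.
  db-m: +40 → 60 < 110
  worker-2: +80+15 → 95 < 120
No further pages.

60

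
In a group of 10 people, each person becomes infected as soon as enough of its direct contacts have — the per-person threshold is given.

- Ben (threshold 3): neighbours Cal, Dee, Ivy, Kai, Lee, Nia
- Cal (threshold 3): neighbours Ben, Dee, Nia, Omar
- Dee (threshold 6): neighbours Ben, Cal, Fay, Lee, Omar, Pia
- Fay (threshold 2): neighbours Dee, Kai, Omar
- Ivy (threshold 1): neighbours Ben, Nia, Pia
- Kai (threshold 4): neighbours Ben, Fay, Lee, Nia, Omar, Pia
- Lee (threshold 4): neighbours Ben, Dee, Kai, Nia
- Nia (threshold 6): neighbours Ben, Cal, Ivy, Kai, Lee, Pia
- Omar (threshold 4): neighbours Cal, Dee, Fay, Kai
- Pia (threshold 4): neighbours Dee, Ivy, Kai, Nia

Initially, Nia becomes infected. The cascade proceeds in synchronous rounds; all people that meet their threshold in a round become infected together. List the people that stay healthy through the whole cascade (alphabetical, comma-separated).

Round 1 — Nia becomes infected (initial).
Round 2 — checking thresholds:
  Ben: 1 of 6 neighbours < 3, holds.
  Cal: 1 of 4 neighbours < 3, holds.
  Ivy: 1 of 3 neighbours ≥ 1, becomes infected.
  Kai: 1 of 6 neighbours < 4, holds.
  Lee: 1 of 4 neighbours < 4, holds.
  Pia: 1 of 4 neighbours < 4, holds.
Round 3 — no new infections; cascade stops.

Ben, Cal, Dee, Fay, Kai, Lee, Omar, Pia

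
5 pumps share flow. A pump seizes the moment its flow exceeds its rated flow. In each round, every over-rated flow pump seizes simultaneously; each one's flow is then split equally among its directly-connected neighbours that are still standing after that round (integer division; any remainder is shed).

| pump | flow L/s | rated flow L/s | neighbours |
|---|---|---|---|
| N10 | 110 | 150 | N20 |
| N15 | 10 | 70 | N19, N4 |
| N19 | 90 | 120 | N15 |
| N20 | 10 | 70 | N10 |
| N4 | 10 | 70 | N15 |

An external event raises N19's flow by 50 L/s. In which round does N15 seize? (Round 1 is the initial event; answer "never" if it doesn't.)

Round 1 — N19 at 140 > 120. N19 seizes.
  N19 sheds 140 L/s to N15: 140 each.
    N15: 10+140 = 150 > 70
Round 2 — N15 seizes.
  N15 sheds 150 L/s to N4: 150 each.
    N4: 10+150 = 160 > 70
Round 3 — N4 seizes.
  N4 sheds 160 L/s: no online neighbours, lost.
No further seizures.

2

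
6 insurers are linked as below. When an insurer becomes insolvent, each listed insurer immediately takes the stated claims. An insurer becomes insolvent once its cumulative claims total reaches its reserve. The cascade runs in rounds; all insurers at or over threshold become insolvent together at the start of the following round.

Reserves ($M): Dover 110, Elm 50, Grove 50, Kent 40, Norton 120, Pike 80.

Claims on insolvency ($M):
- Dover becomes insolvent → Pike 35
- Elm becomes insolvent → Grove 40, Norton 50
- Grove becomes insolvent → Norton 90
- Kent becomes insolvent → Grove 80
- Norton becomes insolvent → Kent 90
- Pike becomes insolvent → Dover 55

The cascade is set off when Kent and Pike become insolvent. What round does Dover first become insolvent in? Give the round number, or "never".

Round 1 — Kent, Pike become insolvent (initial).
  Dover: +55 → 55 < 110
  Grove: +80 → 80 ≥ 50
Round 2 — Grove becomes insolvent.
  Norton: +90 → 90 < 120
No further insolvencies.

never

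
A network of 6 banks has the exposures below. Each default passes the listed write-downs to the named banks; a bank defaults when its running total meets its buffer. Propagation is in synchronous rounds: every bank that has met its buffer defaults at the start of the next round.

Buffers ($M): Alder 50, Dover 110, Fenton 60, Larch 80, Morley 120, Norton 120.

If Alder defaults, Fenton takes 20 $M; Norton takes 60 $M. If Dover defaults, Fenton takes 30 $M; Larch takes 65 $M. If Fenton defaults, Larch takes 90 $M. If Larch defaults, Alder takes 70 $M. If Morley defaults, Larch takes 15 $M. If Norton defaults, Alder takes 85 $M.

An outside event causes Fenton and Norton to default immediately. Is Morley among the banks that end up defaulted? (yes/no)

Round 1 — Fenton, Norton default (initial).
  Alder: +85 → 85 ≥ 50
  Larch: +90 → 90 ≥ 80
Round 2 — Alder, Larch default.
No further defaults.

no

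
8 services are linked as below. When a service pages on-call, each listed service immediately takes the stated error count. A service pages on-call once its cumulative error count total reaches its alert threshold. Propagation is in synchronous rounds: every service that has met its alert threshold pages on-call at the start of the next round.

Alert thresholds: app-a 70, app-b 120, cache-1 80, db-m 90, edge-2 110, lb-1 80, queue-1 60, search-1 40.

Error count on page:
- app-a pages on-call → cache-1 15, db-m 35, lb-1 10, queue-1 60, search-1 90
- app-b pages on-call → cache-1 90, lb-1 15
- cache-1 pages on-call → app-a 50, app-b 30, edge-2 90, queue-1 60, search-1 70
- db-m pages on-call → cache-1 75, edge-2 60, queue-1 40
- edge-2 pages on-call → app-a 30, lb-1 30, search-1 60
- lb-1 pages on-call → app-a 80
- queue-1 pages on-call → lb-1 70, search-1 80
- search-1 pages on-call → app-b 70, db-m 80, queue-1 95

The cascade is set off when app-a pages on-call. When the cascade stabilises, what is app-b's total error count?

100

Round 1 — app-a pages on-call (initial).
  cache-1: +15 → 15 < 80
  db-m: +35 → 35 < 90
  lb-1: +10 → 10 < 80
  queue-1: +60 → 60 ≥ 60
  search-1: +90 → 90 ≥ 40
Round 2 — queue-1, search-1 page on-call.
  app-b: +70 → 70 < 120
  db-m: +80 → 115 ≥ 90
  lb-1: +70 → 80 ≥ 80
Round 3 — db-m, lb-1 page on-call.
  cache-1: +75 → 90 ≥ 80
  edge-2: +60 → 60 < 110
Round 4 — cache-1 pages on-call.
  app-b: +30 → 100 < 120
  edge-2: +90 → 150 ≥ 110
Round 5 — edge-2 pages on-call.
No further pages.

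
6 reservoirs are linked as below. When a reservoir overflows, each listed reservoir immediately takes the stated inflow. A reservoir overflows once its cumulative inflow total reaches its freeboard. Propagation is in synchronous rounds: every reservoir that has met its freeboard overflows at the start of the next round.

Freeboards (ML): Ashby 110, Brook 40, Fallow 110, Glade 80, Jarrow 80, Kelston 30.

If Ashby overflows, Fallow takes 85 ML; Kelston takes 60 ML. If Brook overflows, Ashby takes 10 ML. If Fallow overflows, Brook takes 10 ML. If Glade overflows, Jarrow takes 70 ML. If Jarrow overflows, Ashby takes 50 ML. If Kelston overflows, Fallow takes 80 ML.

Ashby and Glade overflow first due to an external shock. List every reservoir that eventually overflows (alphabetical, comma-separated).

Ashby, Fallow, Glade, Kelston

Round 1 — Ashby, Glade overflow (initial).
  Fallow: +85 → 85 < 110
  Jarrow: +70 → 70 < 80
  Kelston: +60 → 60 ≥ 30
Round 2 — Kelston overflows.
  Fallow: +80 → 165 ≥ 110
Round 3 — Fallow overflows.
  Brook: +10 → 10 < 40
No further overflows.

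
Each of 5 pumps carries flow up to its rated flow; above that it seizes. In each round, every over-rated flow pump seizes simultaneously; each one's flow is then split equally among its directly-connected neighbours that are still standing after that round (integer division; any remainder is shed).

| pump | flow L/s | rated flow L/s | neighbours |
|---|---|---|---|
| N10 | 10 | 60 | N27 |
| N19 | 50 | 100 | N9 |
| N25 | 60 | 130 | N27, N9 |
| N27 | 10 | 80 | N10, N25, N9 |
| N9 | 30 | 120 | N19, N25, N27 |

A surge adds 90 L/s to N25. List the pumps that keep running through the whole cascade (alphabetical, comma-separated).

N10

Round 1 — N25 at 150 > 130. N25 seizes.
  N25 sheds 150 L/s to N27, N9: 75 each.
    N27: 10+75 = 85 > 80
    N9: 30+75 = 105 ≤ 120
Round 2 — N27 seizes.
  N27 sheds 85 L/s to N10, N9: 42 each (1 lost).
    N10: 10+42 = 52 ≤ 60
    N9: 105+42 = 147 > 120
Round 3 — N9 seizes.
  N9 sheds 147 L/s to N19: 147 each.
    N19: 50+147 = 197 > 100
Round 4 — N19 seizes.
  N19 sheds 197 L/s: no online neighbours, lost.
No further seizures.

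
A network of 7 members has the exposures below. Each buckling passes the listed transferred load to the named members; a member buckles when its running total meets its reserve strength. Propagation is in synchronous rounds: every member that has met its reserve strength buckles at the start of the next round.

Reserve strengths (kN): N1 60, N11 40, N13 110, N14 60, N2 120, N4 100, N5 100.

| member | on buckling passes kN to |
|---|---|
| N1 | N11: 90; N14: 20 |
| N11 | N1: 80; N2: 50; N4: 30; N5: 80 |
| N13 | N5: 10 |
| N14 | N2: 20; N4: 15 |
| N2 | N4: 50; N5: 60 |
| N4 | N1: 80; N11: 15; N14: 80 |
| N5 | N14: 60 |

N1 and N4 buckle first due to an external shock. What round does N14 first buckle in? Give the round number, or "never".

2

Round 1 — N1, N4 buckle (initial).
  N11: +90+15 → 105 ≥ 40
  N14: +20+80 → 100 ≥ 60
Round 2 — N11, N14 buckle.
  N2: +50+20 → 70 < 120
  N5: +80 → 80 < 100
No further bucklings.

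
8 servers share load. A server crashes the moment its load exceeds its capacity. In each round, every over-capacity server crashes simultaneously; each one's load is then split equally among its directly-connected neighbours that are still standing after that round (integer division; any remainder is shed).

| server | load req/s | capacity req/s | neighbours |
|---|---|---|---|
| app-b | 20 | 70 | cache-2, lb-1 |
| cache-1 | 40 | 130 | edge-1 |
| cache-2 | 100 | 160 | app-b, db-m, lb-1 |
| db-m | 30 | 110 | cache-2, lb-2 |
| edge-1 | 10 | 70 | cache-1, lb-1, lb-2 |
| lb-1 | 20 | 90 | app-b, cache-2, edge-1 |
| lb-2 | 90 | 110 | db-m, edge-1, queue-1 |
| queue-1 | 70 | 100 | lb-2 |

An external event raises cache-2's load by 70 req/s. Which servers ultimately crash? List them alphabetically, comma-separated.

app-b, cache-2, db-m, edge-1, lb-1, lb-2, queue-1

Round 1 — cache-2 at 170 > 160. cache-2 crashes.
  cache-2 sheds 170 req/s to app-b, db-m, lb-1: 56 each (2 lost).
    app-b: 20+56 = 76 > 70
    db-m: 30+56 = 86 ≤ 110
    lb-1: 20+56 = 76 ≤ 90
Round 2 — app-b crashes.
  app-b sheds 76 req/s to lb-1: 76 each.
    lb-1: 76+76 = 152 > 90
Round 3 — lb-1 crashes.
  lb-1 sheds 152 req/s to edge-1: 152 each.
    edge-1: 10+152 = 162 > 70
Round 4 — edge-1 crashes.
  edge-1 sheds 162 req/s to cache-1, lb-2: 81 each.
    cache-1: 40+81 = 121 ≤ 130
    lb-2: 90+81 = 171 > 110
Round 5 — lb-2 crashes.
  lb-2 sheds 171 req/s to db-m, queue-1: 85 each (1 lost).
    db-m: 86+85 = 171 > 110
    queue-1: 70+85 = 155 > 100
Round 6 — db-m, queue-1 crash.
  db-m sheds 171 req/s: no online neighbours, lost.
  queue-1 sheds 155 req/s: no online neighbours, lost.
No further crashes.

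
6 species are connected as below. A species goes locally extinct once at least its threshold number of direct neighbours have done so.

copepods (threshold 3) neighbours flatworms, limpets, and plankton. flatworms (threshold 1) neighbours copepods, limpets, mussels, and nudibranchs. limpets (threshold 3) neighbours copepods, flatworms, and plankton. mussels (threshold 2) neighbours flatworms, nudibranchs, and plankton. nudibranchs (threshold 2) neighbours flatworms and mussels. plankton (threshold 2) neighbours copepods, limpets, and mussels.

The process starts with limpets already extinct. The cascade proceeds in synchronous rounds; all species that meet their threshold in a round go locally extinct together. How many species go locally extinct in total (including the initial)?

2

Round 1 — limpets goes locally extinct (initial).
Round 2 — checking thresholds:
  copepods: 1 of 3 neighbours < 3, holds.
  flatworms: 1 of 4 neighbours ≥ 1, goes locally extinct.
  plankton: 1 of 3 neighbours < 2, holds.
Round 3 — no new extinctions; cascade stops.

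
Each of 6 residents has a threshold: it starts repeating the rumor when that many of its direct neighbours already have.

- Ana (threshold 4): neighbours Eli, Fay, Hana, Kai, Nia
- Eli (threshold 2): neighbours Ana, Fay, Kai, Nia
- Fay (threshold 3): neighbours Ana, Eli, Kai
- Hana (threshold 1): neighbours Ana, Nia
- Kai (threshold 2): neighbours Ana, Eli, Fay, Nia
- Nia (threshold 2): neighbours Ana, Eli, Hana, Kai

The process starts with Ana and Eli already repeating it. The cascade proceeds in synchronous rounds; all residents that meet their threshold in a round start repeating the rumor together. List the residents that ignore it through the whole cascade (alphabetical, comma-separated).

none

Round 1 — Ana, Eli start repeating the rumor (initial).
Round 2 — checking thresholds:
  Fay: 2 of 3 neighbours < 3, below threshold.
  Hana: 1 of 2 neighbours ≥ 1, starts repeating the rumor.
  Kai: 2 of 4 neighbours ≥ 2, starts repeating the rumor.
  Nia: 2 of 4 neighbours ≥ 2, starts repeating the rumor.
Round 3 — checking thresholds:
  Fay: 3 of 3 neighbours ≥ 3, starts repeating the rumor.
Round 4 — no new spreads; cascade stops.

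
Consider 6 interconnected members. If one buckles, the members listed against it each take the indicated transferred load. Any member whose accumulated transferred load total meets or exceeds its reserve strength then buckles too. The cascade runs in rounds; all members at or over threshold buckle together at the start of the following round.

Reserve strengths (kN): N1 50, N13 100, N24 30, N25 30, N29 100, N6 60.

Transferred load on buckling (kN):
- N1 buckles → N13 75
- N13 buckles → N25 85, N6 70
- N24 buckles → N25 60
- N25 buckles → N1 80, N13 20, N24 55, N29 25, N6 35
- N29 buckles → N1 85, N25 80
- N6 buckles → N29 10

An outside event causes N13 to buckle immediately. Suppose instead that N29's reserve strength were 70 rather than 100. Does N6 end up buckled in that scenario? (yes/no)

With N29's reserve strength at 70:
Round 1 — N13 buckles (initial).
  N25: +85 → 85 ≥ 30
  N6: +70 → 70 ≥ 60
Round 2 — N25, N6 buckle.
  N1: +80 → 80 ≥ 50
  N24: +55 → 55 ≥ 30
  N29: +25+10 → 35 < 70
Round 3 — N1, N24 buckle.
No further bucklings.

yes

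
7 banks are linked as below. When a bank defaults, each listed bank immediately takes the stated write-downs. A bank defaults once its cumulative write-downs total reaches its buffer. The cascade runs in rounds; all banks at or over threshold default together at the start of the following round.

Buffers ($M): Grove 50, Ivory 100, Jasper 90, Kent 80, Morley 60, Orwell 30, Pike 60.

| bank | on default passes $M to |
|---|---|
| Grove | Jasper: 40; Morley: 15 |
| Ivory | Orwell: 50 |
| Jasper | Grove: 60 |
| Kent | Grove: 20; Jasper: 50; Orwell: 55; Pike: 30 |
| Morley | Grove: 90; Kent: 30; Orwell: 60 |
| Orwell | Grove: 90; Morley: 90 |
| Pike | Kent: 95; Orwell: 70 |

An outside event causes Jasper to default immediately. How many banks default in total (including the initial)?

Round 1 — Jasper defaults (initial).
  Grove: +60 → 60 ≥ 50
Round 2 — Grove defaults.
  Morley: +15 → 15 < 60
No further defaults.

2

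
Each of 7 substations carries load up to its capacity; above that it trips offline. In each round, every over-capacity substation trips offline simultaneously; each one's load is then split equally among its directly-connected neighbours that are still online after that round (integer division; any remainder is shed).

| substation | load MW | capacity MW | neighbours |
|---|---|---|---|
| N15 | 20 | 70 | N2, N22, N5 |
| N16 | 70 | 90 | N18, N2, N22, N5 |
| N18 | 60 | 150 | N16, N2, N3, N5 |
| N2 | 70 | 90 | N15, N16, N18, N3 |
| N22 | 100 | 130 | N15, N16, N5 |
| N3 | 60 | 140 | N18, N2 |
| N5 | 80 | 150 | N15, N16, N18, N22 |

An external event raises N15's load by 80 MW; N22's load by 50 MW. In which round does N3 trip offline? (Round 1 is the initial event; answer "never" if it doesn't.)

4

Round 1 — N15 at 100 > 70; N22 at 150 > 130. N15, N22 trip offline.
  N15 sheds 100 MW to N2, N5: 50 each.
    N2: 70+50 = 120 > 90
    N5: 80+50 = 130 ≤ 150
  N22 sheds 150 MW to N16, N5: 75 each.
    N16: 70+75 = 145 > 90
    N5: 130+75 = 205 > 150
Round 2 — N16, N2, N5 trip offline.
  N16 sheds 145 MW to N18: 145 each.
    N18: 60+145 = 205 > 150
  N2 sheds 120 MW to N18, N3: 60 each.
    N18: 205+60 = 265 > 150
    N3: 60+60 = 120 ≤ 140
  N5 sheds 205 MW to N18: 205 each.
    N18: 265+205 = 470 > 150
Round 3 — N18 trips offline.
  N18 sheds 470 MW to N3: 470 each.
    N3: 120+470 = 590 > 140
Round 4 — N3 trips offline.
  N3 sheds 590 MW: no online neighbours, lost.
No further trips.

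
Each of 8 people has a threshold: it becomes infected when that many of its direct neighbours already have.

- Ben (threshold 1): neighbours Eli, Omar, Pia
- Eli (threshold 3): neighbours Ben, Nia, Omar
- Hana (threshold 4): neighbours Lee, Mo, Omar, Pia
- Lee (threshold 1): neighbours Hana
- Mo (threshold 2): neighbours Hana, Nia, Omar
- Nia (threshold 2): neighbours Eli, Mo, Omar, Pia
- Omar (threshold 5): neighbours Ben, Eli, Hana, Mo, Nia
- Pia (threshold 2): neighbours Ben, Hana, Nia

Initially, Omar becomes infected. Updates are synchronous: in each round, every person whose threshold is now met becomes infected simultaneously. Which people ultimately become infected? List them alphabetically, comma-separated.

Ben, Omar

Round 1 — Omar becomes infected (initial).
Round 2 — checking thresholds:
  Ben: 1 of 3 neighbours ≥ 1, becomes infected.
  Eli: 1 of 3 neighbours < 3, below threshold.
  Hana: 1 of 4 neighbours < 4, below threshold.
  Mo: 1 of 3 neighbours < 2, below threshold.
  Nia: 1 of 4 neighbours < 2, below threshold.
Round 3 — no new infections; cascade stops.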